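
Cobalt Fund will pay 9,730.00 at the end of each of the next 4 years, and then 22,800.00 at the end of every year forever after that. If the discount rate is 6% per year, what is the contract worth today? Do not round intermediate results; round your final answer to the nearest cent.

PV of 4-year annuity: 9,730.00 × [1 − (1+0.06)^−4] / 0.06 = 33715.47761
Perpetuity value at year 4: 22,800.00 / 0.06 = 380000.00000
PV of perpetuity: 380000.00000 / (1+0.06)^4 = 300995.59203
Total PV = 33715.47761 + 300995.59203 = 334711.06964

334711.07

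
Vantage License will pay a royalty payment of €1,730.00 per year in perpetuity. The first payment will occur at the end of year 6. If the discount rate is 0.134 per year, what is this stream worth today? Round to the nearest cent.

Value at end of year 5: C / r = €1,730.00 / 0.134 = €12,910.4478
Discount to today: PV = €12,910.4478 / (1 + 0.134)^5 = €12,910.4478 / 1.875276 = €6,884.56

€6884.56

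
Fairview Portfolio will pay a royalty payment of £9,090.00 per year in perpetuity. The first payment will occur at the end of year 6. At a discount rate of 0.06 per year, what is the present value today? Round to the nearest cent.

£113209.61

Value at end of year 5: C / r = £9,090.00 / 0.06 = £151,500.0000
Discount to today: PV = £151,500.0000 / (1 + 0.06)^5 = £151,500.0000 / 1.338226 = £113,209.61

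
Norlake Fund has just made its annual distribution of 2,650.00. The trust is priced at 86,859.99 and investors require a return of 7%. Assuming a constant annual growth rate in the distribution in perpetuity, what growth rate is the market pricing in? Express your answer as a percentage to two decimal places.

3.83%

P = D₀(1+g)/(r−g) ⇒ P(r−g) = D₀(1+g) ⇒ g(P+D₀) = P·r − D₀
g = (P·r − D₀)/(P + D₀) = (86,859.99×0.07 − 2,650.00) / (86,859.99 + 2,650.00) = 0.038322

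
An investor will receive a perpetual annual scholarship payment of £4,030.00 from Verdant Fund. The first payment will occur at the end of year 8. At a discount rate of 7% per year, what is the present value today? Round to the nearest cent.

Value at end of year 7: C / r = £4,030.00 / 0.07 = £57,571.4286
Discount to today: PV = £57,571.4286 / (1 + 0.07)^7 = £57,571.4286 / 1.605781 = £35,852.59

£35852.59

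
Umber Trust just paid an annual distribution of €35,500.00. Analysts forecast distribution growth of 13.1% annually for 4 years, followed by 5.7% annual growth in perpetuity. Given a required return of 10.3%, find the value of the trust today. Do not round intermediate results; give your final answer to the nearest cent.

€1053009.52

D_1 = 40150.50000
D_2 = 45410.21550
D_3 = 51358.95373
D_4 = 58086.97667
Terminal value at year 4: TV = D_4×(1+g_2)/(r−g_2) = 61397.93434/0.046 = 1334737.70303
P_0 = D_1/(1+r)^1 + D_2/(1+r)^2 + D_3/(1+r)^3 + D_4/(1+r)^4 + TV/(1+r)^4
    = 36401.17860 + 37325.23391 + 38272.74665 + 39244.31229 + 901766.04546 = 1053009.51691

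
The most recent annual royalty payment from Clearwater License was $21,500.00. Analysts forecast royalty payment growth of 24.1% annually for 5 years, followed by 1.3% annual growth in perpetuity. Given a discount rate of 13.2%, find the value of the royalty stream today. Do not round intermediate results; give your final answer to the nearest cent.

D_1 = 26681.50000
D_2 = 33111.74150
D_3 = 41091.67120
D_4 = 50994.76396
D_5 = 63284.50208
Terminal value at year 5: TV = D_5×(1+g_2)/(r−g_2) = 64107.20060/0.119 = 538715.97145
P_0 = D_1/(1+r)^1 + D_2/(1+r)^2 + D_3/(1+r)^3 + D_4/(1+r)^4 + D_5/(1+r)^5 + TV/(1+r)^5
    = 23570.22968 + 25839.80127 + 28327.90934 + 31055.59672 + 34045.93245 + 289819.57624 = 432659.04571

$432659.05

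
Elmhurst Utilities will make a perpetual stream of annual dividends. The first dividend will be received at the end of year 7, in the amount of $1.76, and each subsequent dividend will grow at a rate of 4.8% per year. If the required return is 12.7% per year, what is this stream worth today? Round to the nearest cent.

Value at end of year 6: C₁ / (r − g) = $1.76 / (0.127 − 0.048) = $22.2785
Discount to today: PV = $22.2785 / (1 + 0.127)^6 = $22.2785 / 2.049007 = $10.87

$10.87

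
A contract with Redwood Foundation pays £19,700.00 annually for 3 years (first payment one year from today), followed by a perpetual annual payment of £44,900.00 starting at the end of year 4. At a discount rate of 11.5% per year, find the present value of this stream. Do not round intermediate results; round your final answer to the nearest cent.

PV of 3-year annuity: £19,700.00 × [1 − (1+0.115)^−3] / 0.115 = 47725.60191
Perpetuity value at year 3: £44,900.00 / 0.115 = 390434.78261
PV of perpetuity: 390434.78261 / (1+0.115)^3 = 281659.17216
Total PV = 47725.60191 + 281659.17216 = 329384.77407

£329384.77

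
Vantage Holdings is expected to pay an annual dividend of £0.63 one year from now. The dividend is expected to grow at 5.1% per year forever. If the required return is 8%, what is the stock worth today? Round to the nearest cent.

Growing perpetuity: P = D₁ / (r − g) = £0.6300 / (0.08 − 0.051) = £21.72

£21.72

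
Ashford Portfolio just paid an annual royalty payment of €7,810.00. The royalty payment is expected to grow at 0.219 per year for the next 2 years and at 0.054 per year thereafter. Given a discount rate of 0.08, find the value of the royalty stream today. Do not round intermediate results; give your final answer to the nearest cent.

D_1 = 9520.39000
D_2 = 11605.35541
Terminal value at year 2: TV = D_2×(1+g_2)/(r−g_2) = 12232.04460/0.026 = 470463.25393
P_0 = D_1/(1+r)^1 + D_2/(1+r)^2 + TV/(1+r)^2
    = 8815.17593 + 9949.72172 + 403346.41112 = 422111.30876

€422111.31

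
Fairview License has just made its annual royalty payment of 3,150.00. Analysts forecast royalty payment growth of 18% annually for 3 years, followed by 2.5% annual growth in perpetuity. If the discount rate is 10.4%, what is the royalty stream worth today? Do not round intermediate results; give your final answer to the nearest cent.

D_1 = 3717.00000
D_2 = 4386.06000
D_3 = 5175.55080
Terminal value at year 3: TV = D_3×(1+g_2)/(r−g_2) = 5304.93957/0.079 = 67151.13380
P_0 = D_1/(1+r)^1 + D_2/(1+r)^2 + D_3/(1+r)^3 + TV/(1+r)^3
    = 3366.84783 + 3598.62358 + 3846.35492 + 49905.23783 = 60717.06416

60717.06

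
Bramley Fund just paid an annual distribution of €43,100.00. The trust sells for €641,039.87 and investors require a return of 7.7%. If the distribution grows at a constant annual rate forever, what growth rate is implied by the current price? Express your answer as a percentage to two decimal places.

0.92%

P = D₀(1+g)/(r−g) ⇒ P(r−g) = D₀(1+g) ⇒ g(P+D₀) = P·r − D₀
g = (P·r − D₀)/(P + D₀) = (€641,039.87×0.077 − €43,100.00) / (€641,039.87 + €43,100.00) = 0.009150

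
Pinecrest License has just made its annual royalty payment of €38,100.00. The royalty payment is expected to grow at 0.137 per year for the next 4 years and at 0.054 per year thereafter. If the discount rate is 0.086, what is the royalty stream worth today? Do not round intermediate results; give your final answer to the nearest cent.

€1678933.08

D_1 = 43319.70000
D_2 = 49254.49890
D_3 = 56002.36525
D_4 = 63674.68929
Terminal value at year 4: TV = D_4×(1+g_2)/(r−g_2) = 67113.12251/0.032 = 2097285.07844
P_0 = D_1/(1+r)^1 + D_2/(1+r)^2 + D_3/(1+r)^3 + D_4/(1+r)^4 + TV/(1+r)^4
    = 39889.22652 + 41762.47749 + 43723.69881 + 45777.02168 + 1507780.65156 = 1678933.07605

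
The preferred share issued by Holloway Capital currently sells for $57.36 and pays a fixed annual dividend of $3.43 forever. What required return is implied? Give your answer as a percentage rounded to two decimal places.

P = C/r ⇒ r = C/P = $3.43/$57.36 = 0.059798

5.98%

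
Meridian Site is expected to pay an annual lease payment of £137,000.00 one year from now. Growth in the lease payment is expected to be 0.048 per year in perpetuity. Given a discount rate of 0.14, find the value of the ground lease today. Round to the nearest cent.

£1489130.43

Growing perpetuity: P = D₁ / (r − g) = £137,000.0000 / (0.14 − 0.048) = £1,489,130.43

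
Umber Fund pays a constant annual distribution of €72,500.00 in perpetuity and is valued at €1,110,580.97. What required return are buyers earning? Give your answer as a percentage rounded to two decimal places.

P = C/r ⇒ r = C/P = €72,500.00/€1,110,580.97 = 0.065281

6.53%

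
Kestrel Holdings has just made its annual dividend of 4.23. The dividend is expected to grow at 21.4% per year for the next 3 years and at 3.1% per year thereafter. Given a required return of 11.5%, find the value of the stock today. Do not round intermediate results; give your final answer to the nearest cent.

D_1 = 5.13522
D_2 = 6.23416
D_3 = 7.56827
Terminal value at year 3: TV = D_3×(1+g_2)/(r−g_2) = 7.80288/0.084 = 92.89146
P_0 = D_1/(1+r)^1 + D_2/(1+r)^2 + D_3/(1+r)^3 + TV/(1+r)^3
    = 4.60558 + 5.01450 + 5.45974 + 67.01179 = 82.09161

82.09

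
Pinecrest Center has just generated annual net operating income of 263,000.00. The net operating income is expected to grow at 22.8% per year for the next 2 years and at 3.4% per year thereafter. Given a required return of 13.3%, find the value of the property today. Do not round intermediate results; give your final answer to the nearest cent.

3820849.52

D_1 = 322964.00000
D_2 = 396599.79200
Terminal value at year 2: TV = D_2×(1+g_2)/(r−g_2) = 410084.18493/0.099 = 4142264.49422
P_0 = D_1/(1+r)^1 + D_2/(1+r)^2 + TV/(1+r)^2
    = 285052.07414 + 308953.17480 + 3226844.27009 = 3820849.51902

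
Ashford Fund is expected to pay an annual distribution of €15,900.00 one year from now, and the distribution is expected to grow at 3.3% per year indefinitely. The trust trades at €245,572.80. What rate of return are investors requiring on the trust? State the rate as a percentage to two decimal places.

P = D₁/(r − g) ⇒ r = D₁/P + g = €15,900.0000/€245,572.80 + 0.033 = 0.064747 + 0.033 = 0.097747

9.77%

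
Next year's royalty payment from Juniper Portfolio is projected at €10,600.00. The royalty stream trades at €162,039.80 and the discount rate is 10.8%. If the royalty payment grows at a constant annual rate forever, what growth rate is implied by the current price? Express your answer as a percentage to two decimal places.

P = D₁/(r−g) ⇒ g = r − D₁/P = 0.108 − €10,600.00/€162,039.80 = 0.042584

4.26%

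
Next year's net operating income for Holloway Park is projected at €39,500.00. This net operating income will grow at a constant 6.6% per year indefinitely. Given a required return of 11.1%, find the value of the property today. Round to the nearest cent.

Growing perpetuity: P = D₁ / (r − g) = €39,500.0000 / (0.111 − 0.066) = €877,777.78

€877777.78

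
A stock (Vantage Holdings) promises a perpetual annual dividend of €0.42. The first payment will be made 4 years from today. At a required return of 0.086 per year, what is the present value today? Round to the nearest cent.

€3.81

Value at end of year 3: C / r = €0.42 / 0.086 = €4.8837
Discount to today: PV = €4.8837 / (1 + 0.086)^3 = €4.8837 / 1.280824 = €3.81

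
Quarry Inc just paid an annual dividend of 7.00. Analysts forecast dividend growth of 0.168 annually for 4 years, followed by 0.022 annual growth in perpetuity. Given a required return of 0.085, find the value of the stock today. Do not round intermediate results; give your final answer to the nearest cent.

186.28

D_1 = 8.17600
D_2 = 9.54957
D_3 = 11.15390
D_4 = 13.02775
Terminal value at year 4: TV = D_4×(1+g_2)/(r−g_2) = 13.31436/0.063 = 211.33905
P_0 = D_1/(1+r)^1 + D_2/(1+r)^2 + D_3/(1+r)^3 + D_4/(1+r)^4 + TV/(1+r)^4
    = 7.53548 + 8.11193 + 8.73248 + 9.40049 + 152.49683 = 186.27721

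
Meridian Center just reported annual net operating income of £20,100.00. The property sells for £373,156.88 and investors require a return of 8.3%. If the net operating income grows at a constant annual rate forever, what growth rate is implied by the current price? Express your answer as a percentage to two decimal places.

2.76%

P = D₀(1+g)/(r−g) ⇒ P(r−g) = D₀(1+g) ⇒ g(P+D₀) = P·r − D₀
g = (P·r − D₀)/(P + D₀) = (£373,156.88×0.083 − £20,100.00) / (£373,156.88 + £20,100.00) = 0.027646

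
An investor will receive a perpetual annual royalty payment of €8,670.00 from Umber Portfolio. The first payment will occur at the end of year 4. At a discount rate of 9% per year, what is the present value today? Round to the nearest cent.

€74387.01

Value at end of year 3: C / r = €8,670.00 / 0.09 = €96,333.3333
Discount to today: PV = €96,333.3333 / (1 + 0.09)^3 = €96,333.3333 / 1.295029 = €74,387.01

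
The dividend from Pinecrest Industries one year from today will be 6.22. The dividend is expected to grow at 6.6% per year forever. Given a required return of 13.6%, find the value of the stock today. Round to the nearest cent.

88.86

Growing perpetuity: P = D₁ / (r − g) = 6.2200 / (0.136 − 0.066) = 88.86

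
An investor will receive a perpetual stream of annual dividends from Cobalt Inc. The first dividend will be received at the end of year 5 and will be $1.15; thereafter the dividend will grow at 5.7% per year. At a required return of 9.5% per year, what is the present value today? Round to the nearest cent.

Value at end of year 4: C₁ / (r − g) = $1.15 / (0.095 − 0.057) = $30.2632
Discount to today: PV = $30.2632 / (1 + 0.095)^4 = $30.2632 / 1.437661 = $21.05

$21.05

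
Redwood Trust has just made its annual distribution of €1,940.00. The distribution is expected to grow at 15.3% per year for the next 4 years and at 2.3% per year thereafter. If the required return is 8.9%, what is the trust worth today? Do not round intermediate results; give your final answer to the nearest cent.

D_1 = 2236.82000
D_2 = 2579.05346
D_3 = 2973.64864
D_4 = 3428.61688
Terminal value at year 4: TV = D_4×(1+g_2)/(r−g_2) = 3507.47507/0.066 = 53143.56166
P_0 = D_1/(1+r)^1 + D_2/(1+r)^2 + D_3/(1+r)^3 + D_4/(1+r)^4 + TV/(1+r)^4
    = 2054.01286 + 2174.72619 + 2302.53379 + 2437.85258 + 37786.71502 = 46755.84044

€46755.84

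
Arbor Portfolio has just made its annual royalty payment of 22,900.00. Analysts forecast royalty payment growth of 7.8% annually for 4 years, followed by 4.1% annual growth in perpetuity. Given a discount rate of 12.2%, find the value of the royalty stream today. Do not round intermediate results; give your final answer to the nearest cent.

D_1 = 24686.20000
D_2 = 26611.72360
D_3 = 28687.43804
D_4 = 30925.05821
Terminal value at year 4: TV = D_4×(1+g_2)/(r−g_2) = 32192.98559/0.081 = 397444.26660
P_0 = D_1/(1+r)^1 + D_2/(1+r)^2 + D_3/(1+r)^3 + D_4/(1+r)^4 + TV/(1+r)^4
    = 22001.96078 + 21139.13879 + 20310.15296 + 19513.67637 + 250786.87781 = 333751.80671

333751.81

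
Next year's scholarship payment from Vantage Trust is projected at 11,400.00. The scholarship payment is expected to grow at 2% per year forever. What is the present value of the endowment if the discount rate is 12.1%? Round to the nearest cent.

112871.29

Growing perpetuity: P = D₁ / (r − g) = 11,400.0000 / (0.121 − 0.02) = 112,871.29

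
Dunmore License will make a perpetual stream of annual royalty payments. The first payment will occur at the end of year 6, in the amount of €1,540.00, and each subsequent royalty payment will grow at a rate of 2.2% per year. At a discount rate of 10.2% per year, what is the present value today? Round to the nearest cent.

€11844.66

Value at end of year 5: C₁ / (r − g) = €1,540.00 / (0.102 − 0.022) = €19,250.0000
Discount to today: PV = €19,250.0000 / (1 + 0.102)^5 = €19,250.0000 / 1.625204 = €11,844.66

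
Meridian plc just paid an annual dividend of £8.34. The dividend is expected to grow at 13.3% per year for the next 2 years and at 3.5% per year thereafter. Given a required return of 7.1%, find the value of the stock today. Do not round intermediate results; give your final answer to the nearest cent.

£286.50

D_1 = 9.44922
D_2 = 10.70597
Terminal value at year 2: TV = D_2×(1+g_2)/(r−g_2) = 11.08068/0.036 = 307.79653
P_0 = D_1/(1+r)^1 + D_2/(1+r)^2 + TV/(1+r)^2
    = 8.82280 + 9.33355 + 268.33961 = 286.49596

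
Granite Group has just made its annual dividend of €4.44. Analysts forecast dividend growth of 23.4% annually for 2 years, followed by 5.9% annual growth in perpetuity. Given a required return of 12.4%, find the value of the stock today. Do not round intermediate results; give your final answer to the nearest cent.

€97.42

D_1 = 5.47896
D_2 = 6.76104
Terminal value at year 2: TV = D_2×(1+g_2)/(r−g_2) = 7.15994/0.065 = 110.15289
P_0 = D_1/(1+r)^1 + D_2/(1+r)^2 + TV/(1+r)^2
    = 4.87452 + 5.35156 + 87.18932 = 97.41540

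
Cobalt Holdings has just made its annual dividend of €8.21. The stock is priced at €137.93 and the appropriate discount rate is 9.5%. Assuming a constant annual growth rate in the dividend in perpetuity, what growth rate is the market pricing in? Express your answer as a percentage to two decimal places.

3.35%

P = D₀(1+g)/(r−g) ⇒ P(r−g) = D₀(1+g) ⇒ g(P+D₀) = P·r − D₀
g = (P·r − D₀)/(P + D₀) = (€137.93×0.095 − €8.21) / (€137.93 + €8.21) = 0.033484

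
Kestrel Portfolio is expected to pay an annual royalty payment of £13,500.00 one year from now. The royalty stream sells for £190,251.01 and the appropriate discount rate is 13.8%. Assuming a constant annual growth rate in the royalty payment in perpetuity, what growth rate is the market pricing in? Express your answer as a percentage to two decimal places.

P = D₁/(r−g) ⇒ g = r − D₁/P = 0.138 − £13,500.00/£190,251.01 = 0.067041

6.70%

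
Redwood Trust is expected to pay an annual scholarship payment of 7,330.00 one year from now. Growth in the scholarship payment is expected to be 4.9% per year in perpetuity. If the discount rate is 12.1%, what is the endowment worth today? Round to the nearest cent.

Growing perpetuity: P = D₁ / (r − g) = 7,330.0000 / (0.121 − 0.049) = 101,805.56

101805.56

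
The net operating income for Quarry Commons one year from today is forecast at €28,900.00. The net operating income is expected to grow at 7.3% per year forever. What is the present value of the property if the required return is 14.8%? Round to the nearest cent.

Growing perpetuity: P = D₁ / (r − g) = €28,900.0000 / (0.148 − 0.073) = €385,333.33

€385333.33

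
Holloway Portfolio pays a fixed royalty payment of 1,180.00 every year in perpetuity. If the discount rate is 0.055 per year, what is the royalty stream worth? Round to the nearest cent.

Level perpetuity: PV = C / r = 1,180.00 / 0.055 = 21,454.55

21454.55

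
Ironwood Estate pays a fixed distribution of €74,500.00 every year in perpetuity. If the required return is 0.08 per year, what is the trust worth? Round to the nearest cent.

€931250.00

Level perpetuity: PV = C / r = €74,500.00 / 0.08 = €931,250.00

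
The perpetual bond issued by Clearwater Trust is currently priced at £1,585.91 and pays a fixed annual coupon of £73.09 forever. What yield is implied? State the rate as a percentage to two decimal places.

P = C/r ⇒ r = C/P = £73.09/£1,585.91 = 0.046087

4.61%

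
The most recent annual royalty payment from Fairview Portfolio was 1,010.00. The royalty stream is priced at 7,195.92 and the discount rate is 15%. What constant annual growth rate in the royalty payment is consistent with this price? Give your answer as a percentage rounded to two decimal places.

P = D₀(1+g)/(r−g) ⇒ P(r−g) = D₀(1+g) ⇒ g(P+D₀) = P·r − D₀
g = (P·r − D₀)/(P + D₀) = (7,195.92×0.15 − 1,010.00) / (7,195.92 + 1,010.00) = 0.008456

0.85%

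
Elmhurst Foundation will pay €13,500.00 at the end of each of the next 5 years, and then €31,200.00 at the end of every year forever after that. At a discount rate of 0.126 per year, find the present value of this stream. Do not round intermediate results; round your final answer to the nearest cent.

PV of 5-year annuity: €13,500.00 × [1 − (1+0.126)^−5] / 0.126 = 47949.73182
Perpetuity value at year 5: €31,200.00 / 0.126 = 247619.04762
PV of perpetuity: 247619.04762 / (1+0.126)^5 = 136801.88964
Total PV = 47949.73182 + 136801.88964 = 184751.62146

€184751.62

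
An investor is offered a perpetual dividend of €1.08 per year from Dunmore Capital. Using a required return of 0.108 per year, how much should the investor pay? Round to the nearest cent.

Level perpetuity: PV = C / r = €1.08 / 0.108 = €10.00

€10.00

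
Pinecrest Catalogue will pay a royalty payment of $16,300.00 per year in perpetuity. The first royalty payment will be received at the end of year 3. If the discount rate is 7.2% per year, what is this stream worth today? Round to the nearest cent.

Value at end of year 2: C / r = $16,300.00 / 0.072 = $226,388.8889
Discount to today: PV = $226,388.8889 / (1 + 0.072)^2 = $226,388.8889 / 1.149184 = $196,999.69

$196999.69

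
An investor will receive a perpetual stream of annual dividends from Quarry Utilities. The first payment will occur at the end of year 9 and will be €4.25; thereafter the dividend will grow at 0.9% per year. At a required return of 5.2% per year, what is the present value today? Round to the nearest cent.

€65.89

Value at end of year 8: C₁ / (r − g) = €4.25 / (0.052 − 0.009) = €98.8372
Discount to today: PV = €98.8372 / (1 + 0.052)^8 = €98.8372 / 1.500120 = €65.89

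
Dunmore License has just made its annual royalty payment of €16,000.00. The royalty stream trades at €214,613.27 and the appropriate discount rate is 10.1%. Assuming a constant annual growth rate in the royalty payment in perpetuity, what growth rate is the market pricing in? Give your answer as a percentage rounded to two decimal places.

2.46%

P = D₀(1+g)/(r−g) ⇒ P(r−g) = D₀(1+g) ⇒ g(P+D₀) = P·r − D₀
g = (P·r − D₀)/(P + D₀) = (€214,613.27×0.101 − €16,000.00) / (€214,613.27 + €16,000.00) = 0.024612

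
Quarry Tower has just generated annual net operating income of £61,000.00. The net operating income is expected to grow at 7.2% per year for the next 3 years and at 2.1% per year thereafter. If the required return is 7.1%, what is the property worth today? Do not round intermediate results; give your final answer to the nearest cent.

D_1 = 65392.00000
D_2 = 70100.22400
D_3 = 75147.44013
Terminal value at year 3: TV = D_3×(1+g_2)/(r−g_2) = 76725.53637/0.05 = 1534510.72741
P_0 = D_1/(1+r)^1 + D_2/(1+r)^2 + D_3/(1+r)^3 + TV/(1+r)^3
    = 61056.95612 + 61113.96541 + 61171.02794 + 1249112.39049 = 1432454.33996

£1432454.34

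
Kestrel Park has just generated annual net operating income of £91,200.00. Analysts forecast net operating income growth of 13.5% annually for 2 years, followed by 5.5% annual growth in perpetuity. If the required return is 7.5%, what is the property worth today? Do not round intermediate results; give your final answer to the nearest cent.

D_1 = 103512.00000
D_2 = 117486.12000
Terminal value at year 2: TV = D_2×(1+g_2)/(r−g_2) = 123947.85660/0.02 = 6197392.83000
P_0 = D_1/(1+r)^1 + D_2/(1+r)^2 + TV/(1+r)^2
    = 96290.23256 + 101664.57112 + 5362806.12655 = 5560760.93023

£5560760.93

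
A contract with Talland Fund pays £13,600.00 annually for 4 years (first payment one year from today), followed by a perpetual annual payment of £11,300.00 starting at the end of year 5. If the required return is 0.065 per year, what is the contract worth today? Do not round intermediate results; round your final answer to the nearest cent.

£181725.49

PV of 4-year annuity: £13,600.00 × [1 − (1+0.065)^−4] / 0.065 = 46590.86098
Perpetuity value at year 4: £11,300.00 / 0.065 = 173846.15385
PV of perpetuity: 173846.15385 / (1+0.065)^4 = 135134.62965
Total PV = 46590.86098 + 135134.62965 = 181725.49063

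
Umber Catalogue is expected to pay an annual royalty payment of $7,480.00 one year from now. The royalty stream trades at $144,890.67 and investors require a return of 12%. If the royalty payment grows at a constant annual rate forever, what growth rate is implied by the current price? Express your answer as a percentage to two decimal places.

6.84%

P = D₁/(r−g) ⇒ g = r − D₁/P = 0.12 − $7,480.00/$144,890.67 = 0.068375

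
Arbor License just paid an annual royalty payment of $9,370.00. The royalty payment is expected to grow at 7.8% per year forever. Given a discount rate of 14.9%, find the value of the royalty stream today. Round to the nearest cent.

$142265.63

D₁ = D₀ × (1 + g) = $9,370.00 × 1.078 = $10,100.8600
Growing perpetuity: P = D₁ / (r − g) = $10,100.8600 / (0.149 − 0.078) = $142,265.63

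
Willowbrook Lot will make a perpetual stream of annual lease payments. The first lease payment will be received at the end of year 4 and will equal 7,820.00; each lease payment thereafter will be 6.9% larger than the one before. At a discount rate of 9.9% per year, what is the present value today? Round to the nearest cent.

196377.81

Value at end of year 3: C₁ / (r − g) = 7,820.00 / (0.099 − 0.069) = 260,666.6667
Discount to today: PV = 260,666.6667 / (1 + 0.099)^3 = 260,666.6667 / 1.327373 = 196,377.81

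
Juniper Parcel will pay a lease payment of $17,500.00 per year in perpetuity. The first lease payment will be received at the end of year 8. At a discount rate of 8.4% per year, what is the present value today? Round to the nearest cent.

Value at end of year 7: C / r = $17,500.00 / 0.084 = $208,333.3333
Discount to today: PV = $208,333.3333 / (1 + 0.084)^7 = $208,333.3333 / 1.758754 = $118,455.11

$118455.11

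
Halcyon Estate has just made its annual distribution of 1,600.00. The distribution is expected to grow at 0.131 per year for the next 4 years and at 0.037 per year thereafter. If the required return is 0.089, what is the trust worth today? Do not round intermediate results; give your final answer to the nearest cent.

D_1 = 1809.60000
D_2 = 2046.65760
D_3 = 2314.76975
D_4 = 2618.00458
Terminal value at year 4: TV = D_4×(1+g_2)/(r−g_2) = 2714.87075/0.052 = 52209.05292
P_0 = D_1/(1+r)^1 + D_2/(1+r)^2 + D_3/(1+r)^3 + D_4/(1+r)^4 + TV/(1+r)^4
    = 1661.70799 + 1725.79590 + 1792.35552 + 1861.48218 + 37122.25042 = 44163.59201

44163.59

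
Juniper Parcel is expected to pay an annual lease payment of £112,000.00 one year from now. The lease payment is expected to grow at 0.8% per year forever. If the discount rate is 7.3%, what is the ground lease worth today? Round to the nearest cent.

£1723076.92

Growing perpetuity: P = D₁ / (r − g) = £112,000.0000 / (0.073 − 0.008) = £1,723,076.92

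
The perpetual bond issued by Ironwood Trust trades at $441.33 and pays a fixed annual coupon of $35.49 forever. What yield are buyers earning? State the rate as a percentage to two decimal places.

8.04%

P = C/r ⇒ r = C/P = $35.49/$441.33 = 0.080416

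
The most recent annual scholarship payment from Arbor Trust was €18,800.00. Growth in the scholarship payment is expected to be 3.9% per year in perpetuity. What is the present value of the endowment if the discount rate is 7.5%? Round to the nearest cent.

D₁ = D₀ × (1 + g) = €18,800.00 × 1.039 = €19,533.2000
Growing perpetuity: P = D₁ / (r − g) = €19,533.2000 / (0.075 − 0.039) = €542,588.89

€542588.89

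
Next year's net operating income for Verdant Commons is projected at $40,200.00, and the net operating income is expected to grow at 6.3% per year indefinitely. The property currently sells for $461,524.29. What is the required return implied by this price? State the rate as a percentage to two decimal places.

P = D₁/(r − g) ⇒ r = D₁/P + g = $40,200.0000/$461,524.29 + 0.063 = 0.087103 + 0.063 = 0.150103

15.01%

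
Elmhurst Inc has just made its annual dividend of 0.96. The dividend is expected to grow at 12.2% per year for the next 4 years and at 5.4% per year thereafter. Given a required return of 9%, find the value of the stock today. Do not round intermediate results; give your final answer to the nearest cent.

D_1 = 1.07712
D_2 = 1.20853
D_3 = 1.35597
D_4 = 1.52140
Terminal value at year 4: TV = D_4×(1+g_2)/(r−g_2) = 1.60355/0.036 = 44.54313
P_0 = D_1/(1+r)^1 + D_2/(1+r)^2 + D_3/(1+r)^3 + D_4/(1+r)^4 + TV/(1+r)^4
    = 0.98818 + 1.01719 + 1.04706 + 1.07780 + 31.55548 = 35.68571

35.69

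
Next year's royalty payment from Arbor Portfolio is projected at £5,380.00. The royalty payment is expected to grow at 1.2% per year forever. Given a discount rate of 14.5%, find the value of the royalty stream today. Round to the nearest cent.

£40451.13

Growing perpetuity: P = D₁ / (r − g) = £5,380.0000 / (0.145 − 0.012) = £40,451.13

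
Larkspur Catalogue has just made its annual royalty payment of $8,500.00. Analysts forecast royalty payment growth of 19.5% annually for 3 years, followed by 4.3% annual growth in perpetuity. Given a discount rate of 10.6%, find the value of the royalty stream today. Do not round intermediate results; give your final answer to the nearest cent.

D_1 = 10157.50000
D_2 = 12138.21250
D_3 = 14505.16394
Terminal value at year 3: TV = D_3×(1+g_2)/(r−g_2) = 15128.88599/0.063 = 240141.04741
P_0 = D_1/(1+r)^1 + D_2/(1+r)^2 + D_3/(1+r)^3 + TV/(1+r)^3
    = 9183.99638 + 9923.03407 + 10721.54223 + 177501.08809 = 207329.66077

$207329.66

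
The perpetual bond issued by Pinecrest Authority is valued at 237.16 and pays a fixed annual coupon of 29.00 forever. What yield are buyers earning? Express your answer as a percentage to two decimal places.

12.23%

P = C/r ⇒ r = C/P = 29.00/237.16 = 0.122280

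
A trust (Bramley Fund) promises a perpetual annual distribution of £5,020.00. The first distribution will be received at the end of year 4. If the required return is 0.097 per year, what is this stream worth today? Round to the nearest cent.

£39202.35

Value at end of year 3: C / r = £5,020.00 / 0.097 = £51,752.5773
Discount to today: PV = £51,752.5773 / (1 + 0.097)^3 = £51,752.5773 / 1.320140 = £39,202.35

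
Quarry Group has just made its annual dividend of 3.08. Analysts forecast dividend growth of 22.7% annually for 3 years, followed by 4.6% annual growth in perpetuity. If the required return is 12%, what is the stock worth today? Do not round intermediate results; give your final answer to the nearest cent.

68.36

D_1 = 3.77916
D_2 = 4.63703
D_3 = 5.68963
Terminal value at year 3: TV = D_3×(1+g_2)/(r−g_2) = 5.95136/0.074 = 80.42376
P_0 = D_1/(1+r)^1 + D_2/(1+r)^2 + D_3/(1+r)^3 + TV/(1+r)^3
    = 3.37425 + 3.69661 + 4.04977 + 57.24404 = 68.36467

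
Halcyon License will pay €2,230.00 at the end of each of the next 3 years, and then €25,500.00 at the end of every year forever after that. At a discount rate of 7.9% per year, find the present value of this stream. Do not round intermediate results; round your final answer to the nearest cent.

PV of 3-year annuity: €2,230.00 × [1 − (1+0.079)^−3] / 0.079 = 5757.31180
Perpetuity value at year 3: €25,500.00 / 0.079 = 322784.81013
PV of perpetuity: 322784.81013 / (1+0.079)^3 = 256950.07873
Total PV = 5757.31180 + 256950.07873 = 262707.39054

€262707.39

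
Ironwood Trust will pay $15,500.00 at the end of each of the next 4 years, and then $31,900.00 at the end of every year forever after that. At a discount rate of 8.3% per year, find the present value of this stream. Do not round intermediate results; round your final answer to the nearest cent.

$330379.23

PV of 4-year annuity: $15,500.00 × [1 − (1+0.083)^−4] / 0.083 = 50997.00638
Perpetuity value at year 4: $31,900.00 / 0.083 = 384337.34940
PV of perpetuity: 384337.34940 / (1+0.083)^4 = 279382.22013
Total PV = 50997.00638 + 279382.22013 = 330379.22651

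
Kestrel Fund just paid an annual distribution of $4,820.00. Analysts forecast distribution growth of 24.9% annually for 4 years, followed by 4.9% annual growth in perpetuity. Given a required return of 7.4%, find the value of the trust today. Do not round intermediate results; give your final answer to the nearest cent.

D_1 = 6020.18000
D_2 = 7519.20482
D_3 = 9391.48682
D_4 = 11729.96704
Terminal value at year 4: TV = D_4×(1+g_2)/(r−g_2) = 12304.73542/0.025 = 492189.41693
P_0 = D_1/(1+r)^1 + D_2/(1+r)^2 + D_3/(1+r)^3 + D_4/(1+r)^4 + TV/(1+r)^4
    = 5605.38175 + 6518.73539 + 7580.91294 + 8816.16412 + 369926.24644 = 398447.44064

$398447.44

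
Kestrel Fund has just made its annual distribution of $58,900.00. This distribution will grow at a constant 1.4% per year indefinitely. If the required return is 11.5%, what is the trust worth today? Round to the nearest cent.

D₁ = D₀ × (1 + g) = $58,900.00 × 1.014 = $59,724.6000
Growing perpetuity: P = D₁ / (r − g) = $59,724.6000 / (0.115 − 0.014) = $591,332.67

$591332.67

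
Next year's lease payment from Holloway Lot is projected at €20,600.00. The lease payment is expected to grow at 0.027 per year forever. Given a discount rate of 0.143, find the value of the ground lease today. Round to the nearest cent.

€177586.21

Growing perpetuity: P = D₁ / (r − g) = €20,600.0000 / (0.143 − 0.027) = €177,586.21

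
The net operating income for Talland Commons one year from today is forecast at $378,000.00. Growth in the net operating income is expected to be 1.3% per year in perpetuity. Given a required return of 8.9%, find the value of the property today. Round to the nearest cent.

Growing perpetuity: P = D₁ / (r − g) = $378,000.0000 / (0.089 − 0.013) = $4,973,684.21

$4973684.21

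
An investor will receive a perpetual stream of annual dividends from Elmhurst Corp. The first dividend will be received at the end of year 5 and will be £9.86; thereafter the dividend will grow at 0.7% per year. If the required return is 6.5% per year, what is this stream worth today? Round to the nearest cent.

Value at end of year 4: C₁ / (r − g) = £9.86 / (0.065 − 0.007) = £170.0000
Discount to today: PV = £170.0000 / (1 + 0.065)^4 = £170.0000 / 1.286466 = £132.14

£132.14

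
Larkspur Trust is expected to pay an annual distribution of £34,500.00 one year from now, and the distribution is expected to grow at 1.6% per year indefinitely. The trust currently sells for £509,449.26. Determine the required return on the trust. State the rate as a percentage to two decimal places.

P = D₁/(r − g) ⇒ r = D₁/P + g = £34,500.0000/£509,449.26 + 0.016 = 0.067720 + 0.016 = 0.083720

8.37%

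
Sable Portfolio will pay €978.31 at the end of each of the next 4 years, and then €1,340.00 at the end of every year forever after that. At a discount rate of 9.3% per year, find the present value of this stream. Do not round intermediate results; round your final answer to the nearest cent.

PV of 4-year annuity: €978.31 × [1 − (1+0.093)^−4] / 0.093 = 3148.69174
Perpetuity value at year 4: €1,340.00 / 0.093 = 14408.60215
PV of perpetuity: 14408.60215 / (1+0.093)^4 = 10095.81077
Total PV = 3148.69174 + 10095.81077 = 13244.50251

€13244.50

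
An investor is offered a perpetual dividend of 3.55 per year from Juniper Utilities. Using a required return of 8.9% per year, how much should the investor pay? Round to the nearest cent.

Level perpetuity: PV = C / r = 3.55 / 0.089 = 39.89

39.89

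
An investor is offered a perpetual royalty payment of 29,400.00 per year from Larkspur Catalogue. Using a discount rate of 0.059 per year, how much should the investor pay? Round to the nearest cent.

498305.08

Level perpetuity: PV = C / r = 29,400.00 / 0.059 = 498,305.08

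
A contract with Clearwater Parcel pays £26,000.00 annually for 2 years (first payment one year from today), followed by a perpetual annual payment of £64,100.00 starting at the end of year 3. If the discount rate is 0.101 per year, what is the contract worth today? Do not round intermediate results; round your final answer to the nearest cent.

PV of 2-year annuity: £26,000.00 × [1 − (1+0.101)^−2] / 0.101 = 45063.48370
Perpetuity value at year 2: £64,100.00 / 0.101 = 634653.46535
PV of perpetuity: 634653.46535 / (1+0.101)^2 = 523554.64593
Total PV = 45063.48370 + 523554.64593 = 568618.12962

£568618.13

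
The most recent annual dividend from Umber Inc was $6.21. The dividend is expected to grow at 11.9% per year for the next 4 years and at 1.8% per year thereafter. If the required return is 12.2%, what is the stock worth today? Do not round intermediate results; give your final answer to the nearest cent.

D_1 = 6.94899
D_2 = 7.77592
D_3 = 8.70125
D_4 = 9.73670
Terminal value at year 4: TV = D_4×(1+g_2)/(r−g_2) = 9.91196/0.104 = 95.30735
P_0 = D_1/(1+r)^1 + D_2/(1+r)^2 + D_3/(1+r)^3 + D_4/(1+r)^4 + TV/(1+r)^4
    = 6.19340 + 6.17684 + 6.16032 + 6.14385 + 60.13883 = 84.81323

$84.81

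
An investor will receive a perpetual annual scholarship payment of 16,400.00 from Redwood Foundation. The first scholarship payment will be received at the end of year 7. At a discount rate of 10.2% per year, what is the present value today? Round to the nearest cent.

Value at end of year 6: C / r = 16,400.00 / 0.102 = 160,784.3137
Discount to today: PV = 160,784.3137 / (1 + 0.102)^6 = 160,784.3137 / 1.790975 = 89,774.73

89774.73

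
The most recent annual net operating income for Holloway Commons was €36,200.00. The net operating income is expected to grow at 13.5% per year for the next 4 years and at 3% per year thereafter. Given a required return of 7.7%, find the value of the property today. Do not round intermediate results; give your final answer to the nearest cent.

D_1 = 41087.00000
D_2 = 46633.74500
D_3 = 52929.30058
D_4 = 60074.75615
Terminal value at year 4: TV = D_4×(1+g_2)/(r−g_2) = 61876.99884/0.047 = 1316531.89015
P_0 = D_1/(1+r)^1 + D_2/(1+r)^2 + D_3/(1+r)^3 + D_4/(1+r)^4 + TV/(1+r)^4
    = 38149.48932 + 40203.96507 + 42369.08111 + 44650.79578 + 978517.43952 = 1143890.77080

€1143890.77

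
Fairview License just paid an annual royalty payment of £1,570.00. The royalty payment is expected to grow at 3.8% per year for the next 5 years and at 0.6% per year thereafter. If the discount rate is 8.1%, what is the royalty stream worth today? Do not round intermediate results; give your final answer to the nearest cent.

D_1 = 1629.66000
D_2 = 1691.58708
D_3 = 1755.86739
D_4 = 1822.59035
D_5 = 1891.84878
Terminal value at year 5: TV = D_5×(1+g_2)/(r−g_2) = 1903.19988/0.075 = 25375.99834
P_0 = D_1/(1+r)^1 + D_2/(1+r)^2 + D_3/(1+r)^3 + D_4/(1+r)^4 + D_5/(1+r)^5 + TV/(1+r)^5
    = 1507.54857 + 1447.58132 + 1389.99946 + 1334.70808 + 1281.61609 + 17190.74378 = 24152.19730

£24152.20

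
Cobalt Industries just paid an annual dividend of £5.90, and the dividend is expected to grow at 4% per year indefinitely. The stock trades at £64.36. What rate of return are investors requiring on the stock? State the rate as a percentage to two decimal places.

D₁ = £5.90 × 1.04 = £6.1360
P = D₁/(r − g) ⇒ r = D₁/P + g = £6.1360/£64.36 + 0.04 = 0.095339 + 0.04 = 0.135339

13.53%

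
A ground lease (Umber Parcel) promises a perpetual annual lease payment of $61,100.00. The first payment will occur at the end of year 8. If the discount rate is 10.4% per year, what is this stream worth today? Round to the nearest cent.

$293916.76

Value at end of year 7: C / r = $61,100.00 / 0.104 = $587,500.0000
Discount to today: PV = $587,500.0000 / (1 + 0.104)^7 = $587,500.0000 / 1.998865 = $293,916.76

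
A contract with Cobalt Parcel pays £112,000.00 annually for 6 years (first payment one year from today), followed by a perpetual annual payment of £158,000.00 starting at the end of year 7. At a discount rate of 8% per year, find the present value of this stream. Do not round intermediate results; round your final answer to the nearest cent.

£1762347.54

PV of 6-year annuity: £112,000.00 × [1 − (1+0.08)^−6] / 0.08 = 517762.52236
Perpetuity value at year 6: £158,000.00 / 0.08 = 1975000.00000
PV of perpetuity: 1975000.00000 / (1+0.08)^6 = 1244585.01309
Total PV = 517762.52236 + 1244585.01309 = 1762347.53546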